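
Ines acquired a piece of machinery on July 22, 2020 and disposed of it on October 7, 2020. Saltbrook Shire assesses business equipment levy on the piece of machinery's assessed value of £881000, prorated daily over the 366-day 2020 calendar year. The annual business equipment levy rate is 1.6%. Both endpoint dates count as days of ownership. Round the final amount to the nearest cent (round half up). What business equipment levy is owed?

Days held (July 22 – October 7, 2020): 78 out of 366
Tax = £881000 × 1.6% × 78/366 = £3004.0656

£3004.07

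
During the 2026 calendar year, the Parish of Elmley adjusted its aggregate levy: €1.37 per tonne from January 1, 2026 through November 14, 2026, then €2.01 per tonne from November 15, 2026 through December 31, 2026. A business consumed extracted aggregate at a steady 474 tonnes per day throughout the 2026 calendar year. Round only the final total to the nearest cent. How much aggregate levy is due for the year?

January 1 – November 14, 2026: 318 days × 474 tonnes/day = 150,732 tonnes at €1.37/tonne → €206,502.84
November 15 – December 31, 2026: 47 days × 474 tonnes/day = 22,278 tonnes at €2.01/tonne → €44,778.78

€251,281.62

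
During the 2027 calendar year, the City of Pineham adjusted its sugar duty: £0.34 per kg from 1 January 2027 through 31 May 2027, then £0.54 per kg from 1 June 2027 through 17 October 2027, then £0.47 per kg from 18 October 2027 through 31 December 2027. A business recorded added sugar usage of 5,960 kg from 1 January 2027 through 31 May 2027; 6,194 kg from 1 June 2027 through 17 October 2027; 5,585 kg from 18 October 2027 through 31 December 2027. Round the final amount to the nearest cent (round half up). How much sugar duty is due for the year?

£7996.11

1 January – 31 May 2027: 5,960 kg at £0.34/kg → £2026.40
1 June – 17 October 2027: 6,194 kg at £0.54/kg → £3344.76
18 October – 31 December 2027: 5,585 kg at £0.47/kg → £2624.95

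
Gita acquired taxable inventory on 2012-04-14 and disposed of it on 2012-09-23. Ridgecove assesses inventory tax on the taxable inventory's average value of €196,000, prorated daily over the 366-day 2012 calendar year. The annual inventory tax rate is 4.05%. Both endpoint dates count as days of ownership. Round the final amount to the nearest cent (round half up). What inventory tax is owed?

€3,535.23

Days held (2012-04-14 to 2012-09-23): 163 out of 366
Tax = €196,000 × 4.05% × 163/366 = €3,535.2295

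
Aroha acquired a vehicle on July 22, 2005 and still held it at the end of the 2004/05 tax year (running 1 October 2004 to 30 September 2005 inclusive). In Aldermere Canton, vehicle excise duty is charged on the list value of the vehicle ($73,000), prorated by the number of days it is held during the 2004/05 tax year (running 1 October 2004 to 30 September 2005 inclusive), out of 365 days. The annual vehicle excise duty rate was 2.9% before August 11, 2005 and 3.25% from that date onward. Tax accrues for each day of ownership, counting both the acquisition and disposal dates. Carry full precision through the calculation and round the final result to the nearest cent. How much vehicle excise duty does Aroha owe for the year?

$447.50

July 22 – August 10, 2005: 20 days at 2.9% → $73,000 × 2.9% × 20/365 = $116.0000
August 11 – September 30, 2005: 51 days at 3.25% → $73,000 × 3.25% × 51/365 = $331.5000
Total = $447.5000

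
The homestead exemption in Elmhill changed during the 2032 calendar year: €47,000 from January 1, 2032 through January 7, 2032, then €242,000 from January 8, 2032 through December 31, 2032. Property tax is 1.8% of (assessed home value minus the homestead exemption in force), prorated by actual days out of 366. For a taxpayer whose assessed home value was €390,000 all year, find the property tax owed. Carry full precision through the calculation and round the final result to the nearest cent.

€2,731.13

January 1 – January 7, 2032: 7 days, exemption €47,000 → (€390,000 − €47,000) × 1.8% × 7/366 = €118.0820
January 8 – December 31, 2032: 359 days, exemption €242,000 → (€390,000 − €242,000) × 1.8% × 359/366 = €2,613.0492
Total = €2,731.1311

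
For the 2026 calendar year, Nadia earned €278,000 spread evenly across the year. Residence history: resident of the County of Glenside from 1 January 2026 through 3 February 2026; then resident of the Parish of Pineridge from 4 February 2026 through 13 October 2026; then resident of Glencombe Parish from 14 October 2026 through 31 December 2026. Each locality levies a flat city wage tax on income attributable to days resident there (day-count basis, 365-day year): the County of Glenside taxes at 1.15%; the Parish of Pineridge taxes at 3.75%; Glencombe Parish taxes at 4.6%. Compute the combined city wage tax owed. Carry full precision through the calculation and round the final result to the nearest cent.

The County of Glenside, 1 January – 3 February 2026: 34 days → €278,000 × 1.15% × 34/365 = €297.8027
The Parish of Pineridge, 4 February – 13 October 2026: 252 days → €278,000 × 3.75% × 252/365 = €7,197.5342
Glencombe Parish, 14 October – 31 December 2026: 79 days → €278,000 × 4.6% × 79/365 = €2,767.8137
Total = €10,263.1507

€10,263.15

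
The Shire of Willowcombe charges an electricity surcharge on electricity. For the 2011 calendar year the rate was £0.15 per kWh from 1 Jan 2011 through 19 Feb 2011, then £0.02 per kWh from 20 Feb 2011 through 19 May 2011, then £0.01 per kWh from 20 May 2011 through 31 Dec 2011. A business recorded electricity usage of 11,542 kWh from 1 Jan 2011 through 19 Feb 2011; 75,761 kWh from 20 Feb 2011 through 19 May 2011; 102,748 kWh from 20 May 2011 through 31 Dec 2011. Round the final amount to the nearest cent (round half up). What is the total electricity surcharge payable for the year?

1 Jan – 19 Feb 2011: 11,542 kWh at £0.15/kWh → £1,731.30
20 Feb – 19 May 2011: 75,761 kWh at £0.02/kWh → £1,515.22
20 May – 31 Dec 2011: 102,748 kWh at £0.01/kWh → £1,027.48

£4,274.00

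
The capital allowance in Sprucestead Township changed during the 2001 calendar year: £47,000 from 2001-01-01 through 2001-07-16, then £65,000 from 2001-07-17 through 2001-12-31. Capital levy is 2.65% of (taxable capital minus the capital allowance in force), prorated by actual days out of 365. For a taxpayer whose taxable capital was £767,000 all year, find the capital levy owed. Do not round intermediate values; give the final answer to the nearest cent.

2001-01-01 to 2001-07-16: 197 days, exemption £47,000 → (£767,000 − £47,000) × 2.65% × 197/365 = £10,297.9726
2001-07-17 to 2001-12-31: 168 days, exemption £65,000 → (£767,000 − £65,000) × 2.65% × 168/365 = £8,562.4767
Total = £18,860.4493

£18,860.45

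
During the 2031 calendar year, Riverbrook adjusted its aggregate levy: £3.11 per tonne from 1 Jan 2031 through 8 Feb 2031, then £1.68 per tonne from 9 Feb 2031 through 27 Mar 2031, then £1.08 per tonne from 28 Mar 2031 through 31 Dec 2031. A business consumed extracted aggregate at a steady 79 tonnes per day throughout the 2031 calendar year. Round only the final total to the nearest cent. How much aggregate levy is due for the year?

1 Jan – 8 Feb 2031: 39 days × 79 tonnes/day = 3,081 tonnes at £3.11/tonne → £9,581.91
9 Feb – 27 Mar 2031: 47 days × 79 tonnes/day = 3,713 tonnes at £1.68/tonne → £6,237.84
28 Mar – 31 Dec 2031: 279 days × 79 tonnes/day = 22,041 tonnes at £1.08/tonne → £23,804.28

£39,624.03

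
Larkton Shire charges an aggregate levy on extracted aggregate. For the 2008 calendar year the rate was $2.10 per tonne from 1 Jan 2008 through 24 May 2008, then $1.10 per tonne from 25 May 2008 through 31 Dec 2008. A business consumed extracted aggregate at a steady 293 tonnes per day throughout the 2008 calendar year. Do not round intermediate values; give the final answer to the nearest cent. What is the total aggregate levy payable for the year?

$160,446.80

1 Jan – 24 May 2008: 145 days × 293 tonnes/day = 42,485 tonnes at $2.10/tonne → $89,218.50
25 May – 31 Dec 2008: 221 days × 293 tonnes/day = 64,753 tonnes at $1.10/tonne → $71,228.30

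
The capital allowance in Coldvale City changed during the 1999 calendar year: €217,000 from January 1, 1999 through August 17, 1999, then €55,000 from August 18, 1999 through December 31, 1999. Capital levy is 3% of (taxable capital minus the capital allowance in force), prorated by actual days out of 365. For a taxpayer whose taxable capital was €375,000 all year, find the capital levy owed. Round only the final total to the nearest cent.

€6,550.85

January 1 – August 17, 1999: 229 days, exemption €217,000 → (€375,000 − €217,000) × 3% × 229/365 = €2,973.8630
August 18 – December 31, 1999: 136 days, exemption €55,000 → (€375,000 − €55,000) × 3% × 136/365 = €3,576.9863
Total = €6,550.8493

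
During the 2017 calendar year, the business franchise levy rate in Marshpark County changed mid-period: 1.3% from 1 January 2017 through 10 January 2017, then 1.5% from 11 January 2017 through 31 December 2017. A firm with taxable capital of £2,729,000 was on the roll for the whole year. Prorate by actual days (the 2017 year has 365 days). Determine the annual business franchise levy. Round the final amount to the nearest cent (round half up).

£40,785.47

1 January – 10 January 2017: 10 days at 1.3% → £2,729,000 × 1.3% × 10/365 = £971.9726
11 January – 31 December 2017: 355 days at 1.5% → £2,729,000 × 1.5% × 355/365 = £39,813.4932
Total = £40,785.4658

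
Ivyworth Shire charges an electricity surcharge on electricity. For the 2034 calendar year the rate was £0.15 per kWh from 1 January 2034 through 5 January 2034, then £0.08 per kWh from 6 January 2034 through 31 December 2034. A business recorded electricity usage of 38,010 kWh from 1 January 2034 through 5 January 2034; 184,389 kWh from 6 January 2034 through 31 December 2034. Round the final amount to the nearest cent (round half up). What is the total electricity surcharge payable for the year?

£20452.62

1 January – 5 January 2034: 38,010 kWh at £0.15/kWh → £5701.50
6 January – 31 December 2034: 184,389 kWh at £0.08/kWh → £14751.12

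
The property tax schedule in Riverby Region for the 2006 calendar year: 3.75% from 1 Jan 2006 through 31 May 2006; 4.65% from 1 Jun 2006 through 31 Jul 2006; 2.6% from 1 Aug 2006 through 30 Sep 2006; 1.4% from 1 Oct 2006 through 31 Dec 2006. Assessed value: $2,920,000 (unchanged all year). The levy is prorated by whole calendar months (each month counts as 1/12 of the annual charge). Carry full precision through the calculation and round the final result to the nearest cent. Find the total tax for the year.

1 Jan – 31 May 2006: 5 months at 3.75% → $2,920,000 × 3.75% × 5/12 = $45,625.0000
1 Jun – 31 Jul 2006: 2 months at 4.65% → $2,920,000 × 4.65% × 2/12 = $22,630.0000
1 Aug – 30 Sep 2006: 2 months at 2.6% → $2,920,000 × 2.6% × 2/12 = $12,653.3333
1 Oct – 31 Dec 2006: 3 months at 1.4% → $2,920,000 × 1.4% × 3/12 = $10,220.0000
Total = $91,128.3333

$91,128.33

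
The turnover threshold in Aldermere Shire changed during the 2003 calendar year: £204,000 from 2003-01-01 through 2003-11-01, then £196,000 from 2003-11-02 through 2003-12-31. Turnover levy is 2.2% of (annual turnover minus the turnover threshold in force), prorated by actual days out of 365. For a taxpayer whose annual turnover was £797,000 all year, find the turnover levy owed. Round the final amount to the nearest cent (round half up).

2003-01-01 to 2003-11-01: 305 days, exemption £204,000 → (£797,000 − £204,000) × 2.2% × 305/365 = £10,901.4521
2003-11-02 to 2003-12-31: 60 days, exemption £196,000 → (£797,000 − £196,000) × 2.2% × 60/365 = £2,173.4795
Total = £13,074.9315

£13,074.93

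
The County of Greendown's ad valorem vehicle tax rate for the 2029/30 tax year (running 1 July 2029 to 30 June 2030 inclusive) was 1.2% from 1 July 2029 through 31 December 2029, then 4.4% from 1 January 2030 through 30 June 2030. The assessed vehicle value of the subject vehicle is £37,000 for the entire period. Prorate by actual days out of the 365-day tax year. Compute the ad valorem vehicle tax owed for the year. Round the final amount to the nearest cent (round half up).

1 July – 31 December 2029: 184 days at 1.2% → £37,000 × 1.2% × 184/365 = £223.8247
1 January – 30 June 2030: 181 days at 4.4% → £37,000 × 4.4% × 181/365 = £807.3096
Total = £1,031.1342

£1,031.13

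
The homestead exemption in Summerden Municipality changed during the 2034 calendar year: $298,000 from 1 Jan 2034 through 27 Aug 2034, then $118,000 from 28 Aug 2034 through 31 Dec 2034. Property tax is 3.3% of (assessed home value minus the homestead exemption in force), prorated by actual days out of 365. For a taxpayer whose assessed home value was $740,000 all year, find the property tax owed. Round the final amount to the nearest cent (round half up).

1 Jan – 27 Aug 2034: 239 days, exemption $298,000 → ($740,000 − $298,000) × 3.3% × 239/365 = $9,550.8329
28 Aug – 31 Dec 2034: 126 days, exemption $118,000 → ($740,000 − $118,000) × 3.3% × 126/365 = $7,085.6877
Total = $16,636.5205

$16,636.52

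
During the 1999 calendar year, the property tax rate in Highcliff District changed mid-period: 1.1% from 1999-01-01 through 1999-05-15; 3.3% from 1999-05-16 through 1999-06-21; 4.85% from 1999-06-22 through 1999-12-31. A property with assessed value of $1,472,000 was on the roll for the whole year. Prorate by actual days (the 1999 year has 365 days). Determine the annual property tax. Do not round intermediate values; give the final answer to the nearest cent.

$48,662.71

1999-01-01 to 1999-05-15: 135 days at 1.1% → $1,472,000 × 1.1% × 135/365 = $5,988.8219
1999-05-16 to 1999-06-21: 37 days at 3.3% → $1,472,000 × 3.3% × 37/365 = $4,924.1425
1999-06-22 to 1999-12-31: 193 days at 4.85% → $1,472,000 × 4.85% × 193/365 = $37,749.7425
Total = $48,662.7068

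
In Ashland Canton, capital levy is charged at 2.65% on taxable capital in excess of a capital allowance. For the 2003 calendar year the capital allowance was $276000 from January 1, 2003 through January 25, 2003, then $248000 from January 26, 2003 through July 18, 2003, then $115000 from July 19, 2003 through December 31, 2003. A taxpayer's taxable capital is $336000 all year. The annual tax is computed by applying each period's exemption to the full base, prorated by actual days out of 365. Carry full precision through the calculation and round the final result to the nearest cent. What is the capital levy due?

$3884.10

January 1 – January 25, 2003: 25 days, exemption $276000 → ($336000 − $276000) × 2.65% × 25/365 = $108.9041
January 26 – July 18, 2003: 174 days, exemption $248000 → ($336000 − $248000) × 2.65% × 174/365 = $1111.6932
July 19 – December 31, 2003: 166 days, exemption $115000 → ($336000 − $115000) × 2.65% × 166/365 = $2663.5041
Total = $3884.1014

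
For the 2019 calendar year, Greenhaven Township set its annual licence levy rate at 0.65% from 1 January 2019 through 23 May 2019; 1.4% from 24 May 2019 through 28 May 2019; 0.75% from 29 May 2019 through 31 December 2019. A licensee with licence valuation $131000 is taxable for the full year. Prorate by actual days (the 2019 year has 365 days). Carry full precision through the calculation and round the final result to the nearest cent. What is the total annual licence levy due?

1 January – 23 May 2019: 143 days at 0.65% → $131000 × 0.65% × 143/365 = $333.6014
24 May – 28 May 2019: 5 days at 1.4% → $131000 × 1.4% × 5/365 = $25.1233
29 May – 31 December 2019: 217 days at 0.75% → $131000 × 0.75% × 217/365 = $584.1164
Total = $942.8411

$942.84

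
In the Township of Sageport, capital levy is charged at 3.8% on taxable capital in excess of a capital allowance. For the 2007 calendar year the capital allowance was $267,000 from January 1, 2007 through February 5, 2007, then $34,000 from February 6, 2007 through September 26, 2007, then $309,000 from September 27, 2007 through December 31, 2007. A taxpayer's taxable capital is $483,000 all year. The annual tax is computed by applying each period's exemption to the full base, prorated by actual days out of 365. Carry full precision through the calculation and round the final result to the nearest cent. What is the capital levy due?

$13,440.24

January 1 – February 5, 2007: 36 days, exemption $267,000 → ($483,000 − $267,000) × 3.8% × 36/365 = $809.5562
February 6 – September 26, 2007: 233 days, exemption $34,000 → ($483,000 − $34,000) × 3.8% × 233/365 = $10,891.6329
September 27 – December 31, 2007: 96 days, exemption $309,000 → ($483,000 − $309,000) × 3.8% × 96/365 = $1,739.0466
Total = $13,440.2356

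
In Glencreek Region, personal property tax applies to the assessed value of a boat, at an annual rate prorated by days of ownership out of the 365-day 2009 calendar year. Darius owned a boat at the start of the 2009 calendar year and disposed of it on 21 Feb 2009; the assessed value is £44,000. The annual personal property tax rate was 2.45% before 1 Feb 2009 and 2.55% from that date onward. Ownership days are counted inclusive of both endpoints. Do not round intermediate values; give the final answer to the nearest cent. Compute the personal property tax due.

1 Jan – 31 Jan 2009: 31 days at 2.45% → £44,000 × 2.45% × 31/365 = £91.5562
1 Feb – 21 Feb 2009: 21 days at 2.55% → £44,000 × 2.55% × 21/365 = £64.5534
Total = £156.1096

£156.11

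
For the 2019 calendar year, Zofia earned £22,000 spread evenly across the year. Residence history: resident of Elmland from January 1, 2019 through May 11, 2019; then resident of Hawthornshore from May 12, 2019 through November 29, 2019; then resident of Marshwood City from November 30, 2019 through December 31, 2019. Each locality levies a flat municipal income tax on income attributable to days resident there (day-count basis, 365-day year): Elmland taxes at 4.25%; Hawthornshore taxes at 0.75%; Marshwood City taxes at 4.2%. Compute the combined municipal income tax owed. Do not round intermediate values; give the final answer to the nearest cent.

£507.90

Elmland, January 1 – May 11, 2019: 131 days → £22,000 × 4.25% × 131/365 = £335.5753
Hawthornshore, May 12 – November 29, 2019: 202 days → £22,000 × 0.75% × 202/365 = £91.3151
Marshwood City, November 30 – December 31, 2019: 32 days → £22,000 × 4.2% × 32/365 = £81.0082
Total = £507.8986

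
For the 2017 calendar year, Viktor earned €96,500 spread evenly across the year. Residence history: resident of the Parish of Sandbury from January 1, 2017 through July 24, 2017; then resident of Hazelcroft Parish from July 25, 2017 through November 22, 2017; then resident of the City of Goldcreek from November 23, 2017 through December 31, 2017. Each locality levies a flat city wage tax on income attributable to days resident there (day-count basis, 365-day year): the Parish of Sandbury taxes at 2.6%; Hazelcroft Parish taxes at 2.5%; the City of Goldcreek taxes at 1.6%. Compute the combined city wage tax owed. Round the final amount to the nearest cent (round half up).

The Parish of Sandbury, January 1 – July 24, 2017: 205 days → €96,500 × 2.6% × 205/365 = €1,409.1644
Hazelcroft Parish, July 25 – November 22, 2017: 121 days → €96,500 × 2.5% × 121/365 = €799.7603
The City of Goldcreek, November 23 – December 31, 2017: 39 days → €96,500 × 1.6% × 39/365 = €164.9753
Total = €2,373.9000

€2,373.90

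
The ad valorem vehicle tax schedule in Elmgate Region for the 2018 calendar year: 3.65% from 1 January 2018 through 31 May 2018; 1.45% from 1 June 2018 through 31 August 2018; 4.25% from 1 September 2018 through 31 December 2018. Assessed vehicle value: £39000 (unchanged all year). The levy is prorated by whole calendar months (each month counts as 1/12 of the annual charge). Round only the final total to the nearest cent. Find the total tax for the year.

1 January – 31 May 2018: 5 months at 3.65% → £39000 × 3.65% × 5/12 = £593.1250
1 June – 31 August 2018: 3 months at 1.45% → £39000 × 1.45% × 3/12 = £141.3750
1 September – 31 December 2018: 4 months at 4.25% → £39000 × 4.25% × 4/12 = £552.5000
Total = £1287.0000

£1287.00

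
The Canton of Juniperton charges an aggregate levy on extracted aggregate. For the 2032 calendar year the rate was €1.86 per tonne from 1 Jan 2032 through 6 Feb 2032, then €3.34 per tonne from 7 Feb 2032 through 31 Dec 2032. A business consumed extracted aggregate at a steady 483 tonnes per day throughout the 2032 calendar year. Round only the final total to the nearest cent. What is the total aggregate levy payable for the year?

€563989.44

1 Jan – 6 Feb 2032: 37 days × 483 tonnes/day = 17,871 tonnes at €1.86/tonne → €33240.06
7 Feb – 31 Dec 2032: 329 days × 483 tonnes/day = 158,907 tonnes at €3.34/tonne → €530749.38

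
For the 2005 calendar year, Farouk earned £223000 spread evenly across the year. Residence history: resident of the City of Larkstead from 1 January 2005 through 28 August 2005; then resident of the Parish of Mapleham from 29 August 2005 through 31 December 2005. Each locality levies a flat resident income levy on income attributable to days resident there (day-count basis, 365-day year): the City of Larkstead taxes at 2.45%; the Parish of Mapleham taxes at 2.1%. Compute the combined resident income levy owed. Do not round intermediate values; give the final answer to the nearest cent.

The City of Larkstead, 1 January – 28 August 2005: 240 days → £223000 × 2.45% × 240/365 = £3592.4384
The Parish of Mapleham, 29 August – 31 December 2005: 125 days → £223000 × 2.1% × 125/365 = £1603.7671
Total = £5196.2055

£5196.21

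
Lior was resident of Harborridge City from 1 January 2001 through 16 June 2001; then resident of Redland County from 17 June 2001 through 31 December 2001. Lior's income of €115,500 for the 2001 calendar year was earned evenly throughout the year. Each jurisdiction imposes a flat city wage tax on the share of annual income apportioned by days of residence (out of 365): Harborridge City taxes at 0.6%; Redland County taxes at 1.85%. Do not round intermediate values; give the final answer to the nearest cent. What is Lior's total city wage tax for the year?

€1,476.18

Harborridge City, 1 January – 16 June 2001: 167 days → €115,500 × 0.6% × 167/365 = €317.0712
Redland County, 17 June – 31 December 2001: 198 days → €115,500 × 1.85% × 198/365 = €1,159.1137
Total = €1,476.1849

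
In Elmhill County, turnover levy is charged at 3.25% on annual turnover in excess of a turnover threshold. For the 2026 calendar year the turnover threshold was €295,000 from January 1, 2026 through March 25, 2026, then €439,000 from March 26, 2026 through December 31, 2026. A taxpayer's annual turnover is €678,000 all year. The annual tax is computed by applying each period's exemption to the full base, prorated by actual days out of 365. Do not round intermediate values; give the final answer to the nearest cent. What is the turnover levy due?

€8,844.54

January 1 – March 25, 2026: 84 days, exemption €295,000 → (€678,000 − €295,000) × 3.25% × 84/365 = €2,864.6301
March 26 – December 31, 2026: 281 days, exemption €439,000 → (€678,000 − €439,000) × 3.25% × 281/365 = €5,979.9110
Total = €8,844.5411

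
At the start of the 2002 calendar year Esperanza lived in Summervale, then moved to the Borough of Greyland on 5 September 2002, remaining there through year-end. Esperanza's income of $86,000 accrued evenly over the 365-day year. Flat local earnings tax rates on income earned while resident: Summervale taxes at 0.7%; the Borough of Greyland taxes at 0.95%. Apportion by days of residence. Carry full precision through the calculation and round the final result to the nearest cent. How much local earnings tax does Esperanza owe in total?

Summervale, 1 January – 4 September 2002: 247 days → $86,000 × 0.7% × 247/365 = $407.3808
The Borough of Greyland, 5 September – 31 December 2002: 118 days → $86,000 × 0.95% × 118/365 = $264.1260
Total = $671.5068

$671.51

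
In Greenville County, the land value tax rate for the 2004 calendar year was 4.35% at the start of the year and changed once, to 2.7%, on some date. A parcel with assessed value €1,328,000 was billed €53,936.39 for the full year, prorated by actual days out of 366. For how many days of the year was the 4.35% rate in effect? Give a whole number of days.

302 days

Let d = days at the first rate; then 366 − d days at the second rate.
€1,328,000 × [4.35%·d + 2.7%·(366−d)] / 366 = €53,936.39
Solving gives d = 302, so the new rate took effect on October 29, 2004.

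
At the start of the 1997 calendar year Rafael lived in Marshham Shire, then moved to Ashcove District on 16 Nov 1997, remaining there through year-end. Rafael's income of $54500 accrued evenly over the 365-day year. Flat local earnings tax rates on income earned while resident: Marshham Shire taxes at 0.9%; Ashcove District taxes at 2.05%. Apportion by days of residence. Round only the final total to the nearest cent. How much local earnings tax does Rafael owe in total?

Marshham Shire, 1 Jan – 15 Nov 1997: 319 days → $54500 × 0.9% × 319/365 = $428.6836
Ashcove District, 16 Nov – 31 Dec 1997: 46 days → $54500 × 2.05% × 46/365 = $140.8041
Total = $569.4877

$569.49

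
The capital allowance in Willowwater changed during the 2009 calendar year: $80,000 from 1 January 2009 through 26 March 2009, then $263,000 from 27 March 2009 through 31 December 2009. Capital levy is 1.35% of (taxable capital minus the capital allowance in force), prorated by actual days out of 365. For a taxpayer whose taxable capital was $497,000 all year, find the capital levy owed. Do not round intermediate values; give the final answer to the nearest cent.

$3,734.32

1 January – 26 March 2009: 85 days, exemption $80,000 → ($497,000 − $80,000) × 1.35% × 85/365 = $1,310.9795
27 March – 31 December 2009: 280 days, exemption $263,000 → ($497,000 − $263,000) × 1.35% × 280/365 = $2,423.3425
Total = $3,734.3219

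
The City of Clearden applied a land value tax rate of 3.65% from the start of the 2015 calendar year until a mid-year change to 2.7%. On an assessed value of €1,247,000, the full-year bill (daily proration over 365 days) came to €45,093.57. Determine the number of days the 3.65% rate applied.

Let d = days at the first rate; then 365 − d days at the second rate.
€1,247,000 × [3.65%·d + 2.7%·(365−d)] / 365 = €45,093.57
Solving gives d = 352, so the new rate took effect on 19 December 2015.

352 days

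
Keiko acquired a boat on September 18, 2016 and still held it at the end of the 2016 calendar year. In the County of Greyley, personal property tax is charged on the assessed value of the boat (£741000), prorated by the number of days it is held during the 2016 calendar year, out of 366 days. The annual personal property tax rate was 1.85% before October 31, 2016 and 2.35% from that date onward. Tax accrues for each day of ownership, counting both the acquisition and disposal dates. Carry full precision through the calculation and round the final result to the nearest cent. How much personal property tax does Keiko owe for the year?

September 18 – October 30, 2016: 43 days at 1.85% → £741000 × 1.85% × 43/366 = £1610.5615
October 31 – December 31, 2016: 62 days at 2.35% → £741000 × 2.35% × 62/366 = £2949.8279
Total = £4560.3893

£4560.39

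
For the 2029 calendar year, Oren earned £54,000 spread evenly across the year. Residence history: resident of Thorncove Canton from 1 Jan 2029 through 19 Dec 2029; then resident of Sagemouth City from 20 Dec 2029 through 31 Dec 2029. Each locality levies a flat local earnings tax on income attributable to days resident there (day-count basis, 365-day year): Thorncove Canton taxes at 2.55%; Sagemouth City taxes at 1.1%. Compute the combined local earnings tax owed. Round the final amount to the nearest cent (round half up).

Thorncove Canton, 1 Jan – 19 Dec 2029: 353 days → £54,000 × 2.55% × 353/365 = £1,331.7288
Sagemouth City, 20 Dec – 31 Dec 2029: 12 days → £54,000 × 1.1% × 12/365 = £19.5288
Total = £1,351.2575

£1,351.26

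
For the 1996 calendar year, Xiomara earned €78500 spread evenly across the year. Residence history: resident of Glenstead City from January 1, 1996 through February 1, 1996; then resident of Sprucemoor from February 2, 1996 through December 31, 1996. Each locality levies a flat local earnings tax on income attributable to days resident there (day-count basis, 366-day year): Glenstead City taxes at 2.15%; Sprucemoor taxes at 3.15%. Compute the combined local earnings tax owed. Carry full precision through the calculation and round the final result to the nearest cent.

€2404.12

Glenstead City, January 1 – February 1, 1996: 32 days → €78500 × 2.15% × 32/366 = €147.5628
Sprucemoor, February 2 – December 31, 1996: 334 days → €78500 × 3.15% × 334/366 = €2256.5533
Total = €2404.1161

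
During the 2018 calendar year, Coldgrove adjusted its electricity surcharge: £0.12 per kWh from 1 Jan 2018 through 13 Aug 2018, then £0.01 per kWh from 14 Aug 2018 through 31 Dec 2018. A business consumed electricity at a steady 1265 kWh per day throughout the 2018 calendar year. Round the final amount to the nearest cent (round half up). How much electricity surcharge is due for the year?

1 Jan – 13 Aug 2018: 225 days × 1265 kWh/day = 284,625 kWh at £0.12/kWh → £34,155.00
14 Aug – 31 Dec 2018: 140 days × 1265 kWh/day = 177,100 kWh at £0.01/kWh → £1,771.00

£35,926.00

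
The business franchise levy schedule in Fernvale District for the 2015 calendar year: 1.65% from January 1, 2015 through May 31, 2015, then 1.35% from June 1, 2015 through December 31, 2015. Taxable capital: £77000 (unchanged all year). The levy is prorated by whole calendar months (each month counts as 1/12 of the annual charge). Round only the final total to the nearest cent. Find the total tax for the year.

January 1 – May 31, 2015: 5 months at 1.65% → £77000 × 1.65% × 5/12 = £529.3750
June 1 – December 31, 2015: 7 months at 1.35% → £77000 × 1.35% × 7/12 = £606.3750
Total = £1135.7500

£1135.75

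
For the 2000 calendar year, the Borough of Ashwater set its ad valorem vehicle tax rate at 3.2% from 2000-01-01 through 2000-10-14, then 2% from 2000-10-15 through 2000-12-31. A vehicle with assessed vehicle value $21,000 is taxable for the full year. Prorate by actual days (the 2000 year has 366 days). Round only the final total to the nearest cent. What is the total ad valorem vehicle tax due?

2000-01-01 to 2000-10-14: 288 days at 3.2% → $21,000 × 3.2% × 288/366 = $528.7869
2000-10-15 to 2000-12-31: 78 days at 2% → $21,000 × 2% × 78/366 = $89.5082
Total = $618.2951

$618.30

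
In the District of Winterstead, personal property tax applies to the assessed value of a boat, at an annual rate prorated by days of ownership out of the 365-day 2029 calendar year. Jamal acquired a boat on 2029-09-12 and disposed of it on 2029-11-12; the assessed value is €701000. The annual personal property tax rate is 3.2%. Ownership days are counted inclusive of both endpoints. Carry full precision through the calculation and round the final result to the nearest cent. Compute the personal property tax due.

€3810.37

Days held (2029-09-12 to 2029-11-12): 62 out of 365
Tax = €701000 × 3.2% × 62/365 = €3810.3671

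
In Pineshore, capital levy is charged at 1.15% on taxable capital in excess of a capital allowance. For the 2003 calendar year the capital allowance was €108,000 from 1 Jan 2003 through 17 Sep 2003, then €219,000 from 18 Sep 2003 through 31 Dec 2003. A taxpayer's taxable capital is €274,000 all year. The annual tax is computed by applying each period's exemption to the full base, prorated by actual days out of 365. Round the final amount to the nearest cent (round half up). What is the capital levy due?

1 Jan – 17 Sep 2003: 260 days, exemption €108,000 → (€274,000 − €108,000) × 1.15% × 260/365 = €1,359.8356
18 Sep – 31 Dec 2003: 105 days, exemption €219,000 → (€274,000 − €219,000) × 1.15% × 105/365 = €181.9521
Total = €1,541.7877

€1,541.79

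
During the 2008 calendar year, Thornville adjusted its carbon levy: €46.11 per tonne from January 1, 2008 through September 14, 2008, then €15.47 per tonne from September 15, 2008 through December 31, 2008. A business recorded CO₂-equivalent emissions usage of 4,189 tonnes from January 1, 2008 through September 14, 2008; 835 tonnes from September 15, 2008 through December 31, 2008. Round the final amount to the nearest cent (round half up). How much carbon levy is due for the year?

€206,072.24

January 1 – September 14, 2008: 4,189 tonnes at €46.11/tonne → €193,154.79
September 15 – December 31, 2008: 835 tonnes at €15.47/tonne → €12,917.45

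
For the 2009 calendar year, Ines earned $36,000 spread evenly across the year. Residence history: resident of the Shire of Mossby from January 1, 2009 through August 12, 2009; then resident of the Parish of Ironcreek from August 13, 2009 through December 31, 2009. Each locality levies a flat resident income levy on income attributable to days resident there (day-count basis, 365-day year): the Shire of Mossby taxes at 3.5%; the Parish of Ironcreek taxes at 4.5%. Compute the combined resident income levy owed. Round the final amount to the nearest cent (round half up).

$1,399.07

The Shire of Mossby, January 1 – August 12, 2009: 224 days → $36,000 × 3.5% × 224/365 = $773.2603
The Parish of Ironcreek, August 13 – December 31, 2009: 141 days → $36,000 × 4.5% × 141/365 = $625.8082
Total = $1,399.0685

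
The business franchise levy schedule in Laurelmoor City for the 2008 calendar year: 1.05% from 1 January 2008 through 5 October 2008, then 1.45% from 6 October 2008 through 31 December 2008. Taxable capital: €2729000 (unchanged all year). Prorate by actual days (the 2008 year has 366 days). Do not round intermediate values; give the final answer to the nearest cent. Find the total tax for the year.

€31249.29

1 January – 5 October 2008: 279 days at 1.05% → €2729000 × 1.05% × 279/366 = €21843.1844
6 October – 31 December 2008: 87 days at 1.45% → €2729000 × 1.45% × 87/366 = €9406.1025
Total = €31249.2869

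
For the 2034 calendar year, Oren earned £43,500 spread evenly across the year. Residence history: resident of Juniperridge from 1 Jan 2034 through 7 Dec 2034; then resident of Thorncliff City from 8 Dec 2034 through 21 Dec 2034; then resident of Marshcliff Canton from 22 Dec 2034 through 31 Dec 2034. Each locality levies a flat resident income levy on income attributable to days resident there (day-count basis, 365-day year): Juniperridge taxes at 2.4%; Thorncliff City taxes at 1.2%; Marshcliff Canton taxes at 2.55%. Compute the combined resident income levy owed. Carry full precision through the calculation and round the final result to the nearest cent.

£1,025.77

Juniperridge, 1 Jan – 7 Dec 2034: 341 days → £43,500 × 2.4% × 341/365 = £975.3534
Thorncliff City, 8 Dec – 21 Dec 2034: 14 days → £43,500 × 1.2% × 14/365 = £20.0219
Marshcliff Canton, 22 Dec – 31 Dec 2034: 10 days → £43,500 × 2.55% × 10/365 = £30.3904
Total = £1,025.7658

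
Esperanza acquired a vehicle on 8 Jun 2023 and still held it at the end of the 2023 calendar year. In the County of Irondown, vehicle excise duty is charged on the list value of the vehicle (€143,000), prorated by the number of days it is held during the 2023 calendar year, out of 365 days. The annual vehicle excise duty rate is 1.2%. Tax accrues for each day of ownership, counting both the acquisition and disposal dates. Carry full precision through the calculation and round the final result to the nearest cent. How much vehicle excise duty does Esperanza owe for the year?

Days held (8 Jun – 31 Dec 2023): 207 out of 365
Tax = €143,000 × 1.2% × 207/365 = €973.1836

€973.18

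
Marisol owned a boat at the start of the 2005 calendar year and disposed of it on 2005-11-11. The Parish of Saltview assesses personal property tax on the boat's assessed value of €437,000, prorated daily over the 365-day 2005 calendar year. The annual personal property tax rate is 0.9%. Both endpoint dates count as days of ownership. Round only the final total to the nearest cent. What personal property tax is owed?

Days held (2005-01-01 to 2005-11-11): 315 out of 365
Tax = €437,000 × 0.9% × 315/365 = €3,394.2329

€3,394.23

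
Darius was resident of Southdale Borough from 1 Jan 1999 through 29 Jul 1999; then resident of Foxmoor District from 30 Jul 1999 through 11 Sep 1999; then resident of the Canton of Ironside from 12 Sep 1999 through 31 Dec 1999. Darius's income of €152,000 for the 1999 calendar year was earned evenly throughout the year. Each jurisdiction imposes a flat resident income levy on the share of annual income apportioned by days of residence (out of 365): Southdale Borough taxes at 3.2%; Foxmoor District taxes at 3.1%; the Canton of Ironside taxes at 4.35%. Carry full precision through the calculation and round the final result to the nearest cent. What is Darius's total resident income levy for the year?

€5,377.26

Southdale Borough, 1 Jan – 29 Jul 1999: 210 days → €152,000 × 3.2% × 210/365 = €2,798.4658
Foxmoor District, 30 Jul – 11 Sep 1999: 44 days → €152,000 × 3.1% × 44/365 = €568.0219
The Canton of Ironside, 12 Sep – 31 Dec 1999: 111 days → €152,000 × 4.35% × 111/365 = €2,010.7726
Total = €5,377.2603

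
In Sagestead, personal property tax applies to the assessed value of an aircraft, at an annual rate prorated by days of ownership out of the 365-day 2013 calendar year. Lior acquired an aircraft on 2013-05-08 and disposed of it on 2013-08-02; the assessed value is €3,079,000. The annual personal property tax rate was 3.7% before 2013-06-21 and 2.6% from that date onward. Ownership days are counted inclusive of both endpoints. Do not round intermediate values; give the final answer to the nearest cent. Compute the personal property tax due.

2013-05-08 to 2013-06-20: 44 days at 3.7% → €3,079,000 × 3.7% × 44/365 = €13,733.1836
2013-06-21 to 2013-08-02: 43 days at 2.6% → €3,079,000 × 2.6% × 43/365 = €9,431.0192
Total = €23,164.2027

€23,164.20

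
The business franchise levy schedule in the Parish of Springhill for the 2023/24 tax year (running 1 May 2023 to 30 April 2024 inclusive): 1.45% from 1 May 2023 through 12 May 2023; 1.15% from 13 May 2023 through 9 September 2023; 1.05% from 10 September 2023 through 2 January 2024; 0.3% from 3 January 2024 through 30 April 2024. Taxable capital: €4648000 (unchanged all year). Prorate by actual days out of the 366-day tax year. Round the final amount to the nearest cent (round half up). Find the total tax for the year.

€39603.25

1 May – 12 May 2023: 12 days at 1.45% → €4648000 × 1.45% × 12/366 = €2209.7049
13 May – 9 September 2023: 120 days at 1.15% → €4648000 × 1.15% × 120/366 = €17525.2459
10 September 2023 – 2 January 2024: 115 days at 1.05% → €4648000 × 1.05% × 115/366 = €15334.5902
3 January – 30 April 2024: 119 days at 0.3% → €4648000 × 0.3% × 119/366 = €4533.7049
Total = €39603.2459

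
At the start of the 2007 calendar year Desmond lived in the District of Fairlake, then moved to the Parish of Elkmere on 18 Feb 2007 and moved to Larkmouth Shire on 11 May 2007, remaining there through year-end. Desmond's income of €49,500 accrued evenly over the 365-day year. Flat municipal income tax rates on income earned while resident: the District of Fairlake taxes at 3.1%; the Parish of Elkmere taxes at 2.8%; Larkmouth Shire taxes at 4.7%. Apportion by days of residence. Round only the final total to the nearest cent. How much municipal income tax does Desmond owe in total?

€2,011.06

The District of Fairlake, 1 Jan – 17 Feb 2007: 48 days → €49,500 × 3.1% × 48/365 = €201.7973
The Parish of Elkmere, 18 Feb – 10 May 2007: 82 days → €49,500 × 2.8% × 82/365 = €311.3753
Larkmouth Shire, 11 May – 31 Dec 2007: 235 days → €49,500 × 4.7% × 235/365 = €1,497.8836
Total = €2,011.0562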